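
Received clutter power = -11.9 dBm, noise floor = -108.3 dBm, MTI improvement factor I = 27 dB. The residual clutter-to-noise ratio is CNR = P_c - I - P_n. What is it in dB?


CNR = -11.9 - 27 - (-108.3) = 69.4 dB

69.4 dB


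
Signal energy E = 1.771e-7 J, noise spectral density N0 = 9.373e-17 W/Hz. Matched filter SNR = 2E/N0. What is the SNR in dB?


SNR_lin = 2 * 1.771e-7 / 9.373e-17 = 3.779e9
SNR_dB = 10*log10(3.779e9) = 95.8 dB

95.8 dB


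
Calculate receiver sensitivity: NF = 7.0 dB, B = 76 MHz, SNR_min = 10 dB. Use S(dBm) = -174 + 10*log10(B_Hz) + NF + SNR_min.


10*log10(76000000.0) = 78.81
S = -174 + 78.81 + 7.0 + 10 = -78.2 dBm

-78.2 dBm


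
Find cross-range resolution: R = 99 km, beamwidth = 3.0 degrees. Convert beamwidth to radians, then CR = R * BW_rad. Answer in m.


BW_rad = 0.052359878
CR = 99000 * 0.052359878 = 5183.6 m

5183.6 m


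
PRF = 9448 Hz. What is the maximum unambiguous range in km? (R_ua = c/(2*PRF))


R_ua = 3e8 / (2 * 9448) = 15876.4 m = 15.9 km

15.9 km


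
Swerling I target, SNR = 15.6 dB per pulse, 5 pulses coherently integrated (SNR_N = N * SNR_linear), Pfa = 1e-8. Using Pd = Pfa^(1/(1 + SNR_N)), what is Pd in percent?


SNR_lin = 10^(15.6/10) = 36.30781
SNR_N = 5 * 36.30781 = 181.53905
1/(1 + SNR_N) = 1/182.53905 = 0.0054783
Pd = (1e-8)^0.0054783 = 0.90401
Pd = 90.4%

90.4%


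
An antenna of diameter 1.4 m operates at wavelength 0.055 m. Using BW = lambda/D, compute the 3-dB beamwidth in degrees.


BW_rad = 0.055 / 1.4 = 0.039286
BW_deg = 2.25 degrees

2.25 degrees


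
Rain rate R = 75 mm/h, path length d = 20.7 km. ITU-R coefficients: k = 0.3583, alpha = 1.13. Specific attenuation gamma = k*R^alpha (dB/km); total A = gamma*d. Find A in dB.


gamma = 0.3583 * 75^1.13 = 47.104895 dB/km
A = 47.104895 * 20.7 = 975.07 dB

975.07 dB


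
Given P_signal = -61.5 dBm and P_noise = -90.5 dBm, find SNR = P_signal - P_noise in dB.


SNR = -61.5 - (-90.5) = 29.0 dB

29.0 dB


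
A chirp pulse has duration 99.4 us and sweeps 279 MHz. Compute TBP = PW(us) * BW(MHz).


TBP = 99.4 * 279 = 27732.6

27732.6


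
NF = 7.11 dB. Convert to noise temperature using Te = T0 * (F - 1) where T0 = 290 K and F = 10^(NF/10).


NF_lin = 10^(7.11/10) = 5.140437
Te = 290 * (5.140437 - 1) = 1200.7 K

1200.7 K


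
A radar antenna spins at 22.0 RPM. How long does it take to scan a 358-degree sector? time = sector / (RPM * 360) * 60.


t = 358 / (22.0 * 360) * 60 = 2.71 s

2.71 s


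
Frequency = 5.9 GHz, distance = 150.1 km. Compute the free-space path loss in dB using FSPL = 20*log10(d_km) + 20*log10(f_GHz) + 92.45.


20*log10(150.1) = 43.53
20*log10(5.9) = 15.42
FSPL = 151.4 dB

151.4 dB


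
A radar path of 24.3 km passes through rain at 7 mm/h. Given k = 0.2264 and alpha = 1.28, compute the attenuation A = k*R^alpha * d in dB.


gamma = 0.2264 * 7^1.28 = 2.732763 dB/km
A = 2.732763 * 24.3 = 66.41 dB

66.41 dB


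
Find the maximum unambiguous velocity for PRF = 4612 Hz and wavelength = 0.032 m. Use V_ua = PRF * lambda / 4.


V_ua = 4612 * 0.032 / 4 = 36.9 m/s

36.9 m/s


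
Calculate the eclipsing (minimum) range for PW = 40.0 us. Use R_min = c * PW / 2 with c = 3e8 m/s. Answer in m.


R_min = 3e8 * 40.0e-6 / 2 = 6000.0 m

6000.0 m


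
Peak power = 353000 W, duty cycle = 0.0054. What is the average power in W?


P_avg = 353000 * 0.0054 = 1906.2 W

1906.2 W


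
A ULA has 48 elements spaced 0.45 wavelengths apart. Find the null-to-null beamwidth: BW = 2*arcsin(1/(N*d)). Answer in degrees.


1/(N*d) = 1/(48*0.45) = 0.046296
BW = 2*arcsin(0.046296) = 5.3 degrees

5.3 degrees


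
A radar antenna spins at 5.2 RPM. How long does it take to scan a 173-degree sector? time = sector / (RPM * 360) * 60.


t = 173 / (5.2 * 360) * 60 = 5.54 s

5.54 s


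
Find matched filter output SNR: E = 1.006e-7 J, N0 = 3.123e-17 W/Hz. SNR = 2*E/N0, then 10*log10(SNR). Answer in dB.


SNR_lin = 2 * 1.006e-7 / 3.123e-17 = 6.443e9
SNR_dB = 10*log10(6.443e9) = 98.1 dB

98.1 dB


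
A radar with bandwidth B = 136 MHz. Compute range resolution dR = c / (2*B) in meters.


dR = 3e8 / (2 * 136000000.0) = 1.1 m

1.1 m


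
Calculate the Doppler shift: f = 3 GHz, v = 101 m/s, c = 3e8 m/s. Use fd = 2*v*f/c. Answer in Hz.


fd = 2 * 101 * 3000000000.0 / 3e8 = 2020.0 Hz

2020.0 Hz


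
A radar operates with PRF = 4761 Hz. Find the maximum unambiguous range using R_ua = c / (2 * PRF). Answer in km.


R_ua = 3e8 / (2 * 4761) = 31506.0 m = 31.5 km

31.5 km


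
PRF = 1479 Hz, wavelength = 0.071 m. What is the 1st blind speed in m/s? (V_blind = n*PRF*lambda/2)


V_blind = 1 * 1479 * 0.071 / 2 = 52.5 m/s

52.5 m/s


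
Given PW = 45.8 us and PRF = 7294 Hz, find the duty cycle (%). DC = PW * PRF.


DC = 45.8e-6 * 7294 * 100 = 33.41%

33.41%


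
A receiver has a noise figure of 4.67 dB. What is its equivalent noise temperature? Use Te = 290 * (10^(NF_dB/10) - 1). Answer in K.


NF_lin = 10^(4.67/10) = 2.930893
Te = 290 * (2.930893 - 1) = 560.0 K

560.0 K


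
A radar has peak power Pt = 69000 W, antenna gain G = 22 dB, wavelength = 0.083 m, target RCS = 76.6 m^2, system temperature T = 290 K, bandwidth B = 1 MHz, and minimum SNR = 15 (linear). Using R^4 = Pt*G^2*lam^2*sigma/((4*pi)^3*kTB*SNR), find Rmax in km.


G_lin = 10^(22/10) = 158.489319
R^4 = 69000 * 158.489319^2 * 0.083^2 * 76.6 / ((4*pi)^3 * 1.38e-23 * 290 * 1000000.0 * 15)
R^4 = 7.67779e18 m^4
R_max = (7.67779e18)^(1/4) = 52639.2 m = 52.6 km

52.6 km


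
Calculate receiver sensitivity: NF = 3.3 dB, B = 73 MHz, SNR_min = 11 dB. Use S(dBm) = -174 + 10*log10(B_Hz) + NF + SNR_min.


10*log10(73000000.0) = 78.63
S = -174 + 78.63 + 3.3 + 11 = -81.1 dBm

-81.1 dBm


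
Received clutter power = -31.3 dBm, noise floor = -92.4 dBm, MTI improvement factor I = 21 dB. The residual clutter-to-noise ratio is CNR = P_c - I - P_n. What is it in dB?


CNR = -31.3 - 21 - (-92.4) = 40.1 dB

40.1 dB


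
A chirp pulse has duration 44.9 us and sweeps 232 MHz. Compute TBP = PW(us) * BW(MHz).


TBP = 44.9 * 232 = 10416.8

10416.8


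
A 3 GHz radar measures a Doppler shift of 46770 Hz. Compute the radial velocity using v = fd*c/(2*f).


v = 46770 * 3e8 / (2 * 3000000000.0) = 2338.5 m/s

2338.5 m/s


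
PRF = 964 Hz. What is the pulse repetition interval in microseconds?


PRI = 1/964 = 0.0010373444 s = 1037.3 us

1037.3 us


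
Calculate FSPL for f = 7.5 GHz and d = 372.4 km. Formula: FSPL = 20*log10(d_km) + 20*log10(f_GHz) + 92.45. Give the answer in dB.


20*log10(372.4) = 51.42
20*log10(7.5) = 17.5
FSPL = 161.4 dB

161.4 dB


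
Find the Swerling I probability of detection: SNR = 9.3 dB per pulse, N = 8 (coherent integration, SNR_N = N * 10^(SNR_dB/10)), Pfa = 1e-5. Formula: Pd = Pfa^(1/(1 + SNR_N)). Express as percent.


SNR_lin = 10^(9.3/10) = 8.51138
SNR_N = 8 * 8.51138 = 68.09104
1/(1 + SNR_N) = 1/69.09104 = 0.0144737
Pd = (1e-5)^0.0144737 = 0.84651
Pd = 84.7%

84.7%


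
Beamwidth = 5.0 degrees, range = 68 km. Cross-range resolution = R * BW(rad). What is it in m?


BW_rad = 0.087266463
CR = 68000 * 0.087266463 = 5934.1 m

5934.1 m


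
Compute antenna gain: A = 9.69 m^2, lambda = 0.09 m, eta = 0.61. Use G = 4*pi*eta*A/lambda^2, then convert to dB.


G_linear = 4*pi*0.61*9.69/0.09^2 = 9170.19
G_dB = 10*log10(9170.19) = 39.6 dB

39.6 dB


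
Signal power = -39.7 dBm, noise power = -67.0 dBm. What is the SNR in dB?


SNR = -39.7 - (-67.0) = 27.3 dB

27.3 dB


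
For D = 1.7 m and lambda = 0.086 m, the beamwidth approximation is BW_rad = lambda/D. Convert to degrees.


BW_rad = 0.086 / 1.7 = 0.050588
BW_deg = 2.9 degrees

2.9 degrees


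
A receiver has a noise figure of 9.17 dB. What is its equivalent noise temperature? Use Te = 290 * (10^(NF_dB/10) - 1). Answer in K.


NF_lin = 10^(9.17/10) = 8.260379
Te = 290 * (8.260379 - 1) = 2105.5 K

2105.5 K


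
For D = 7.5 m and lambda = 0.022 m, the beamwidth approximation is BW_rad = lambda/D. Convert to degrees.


BW_rad = 0.022 / 7.5 = 0.002933
BW_deg = 0.17 degrees

0.17 degrees


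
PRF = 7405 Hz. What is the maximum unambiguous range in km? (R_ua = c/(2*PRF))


R_ua = 3e8 / (2 * 7405) = 20256.6 m = 20.3 km

20.3 km


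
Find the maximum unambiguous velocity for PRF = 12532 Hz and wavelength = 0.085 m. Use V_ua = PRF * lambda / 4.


V_ua = 12532 * 0.085 / 4 = 266.3 m/s

266.3 m/s


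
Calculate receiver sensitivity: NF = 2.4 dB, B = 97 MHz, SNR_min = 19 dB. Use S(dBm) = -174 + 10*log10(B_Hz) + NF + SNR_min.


10*log10(97000000.0) = 79.87
S = -174 + 79.87 + 2.4 + 19 = -72.7 dBm

-72.7 dBm


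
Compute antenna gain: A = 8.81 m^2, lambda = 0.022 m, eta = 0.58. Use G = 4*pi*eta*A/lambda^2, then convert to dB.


G_linear = 4*pi*0.58*8.81/0.022^2 = 132668.68
G_dB = 10*log10(132668.68) = 51.2 dB

51.2 dB


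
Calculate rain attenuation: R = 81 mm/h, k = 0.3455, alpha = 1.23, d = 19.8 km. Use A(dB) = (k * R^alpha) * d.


gamma = 0.3455 * 81^1.23 = 76.892614 dB/km
A = 76.892614 * 19.8 = 1522.47 dB

1522.47 dB


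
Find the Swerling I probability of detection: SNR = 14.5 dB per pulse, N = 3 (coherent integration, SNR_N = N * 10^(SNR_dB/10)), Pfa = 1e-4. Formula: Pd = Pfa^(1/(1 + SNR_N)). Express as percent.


SNR_lin = 10^(14.5/10) = 28.18383
SNR_N = 3 * 28.18383 = 84.55149
1/(1 + SNR_N) = 1/85.55149 = 0.0116889
Pd = (1e-4)^0.0116889 = 0.89793
Pd = 89.8%

89.8%


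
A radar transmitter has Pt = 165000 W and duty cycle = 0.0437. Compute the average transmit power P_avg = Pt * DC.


P_avg = 165000 * 0.0437 = 7210.5 W

7210.5 W


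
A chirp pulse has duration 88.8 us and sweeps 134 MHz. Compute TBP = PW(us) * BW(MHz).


TBP = 88.8 * 134 = 11899.2

11899.2


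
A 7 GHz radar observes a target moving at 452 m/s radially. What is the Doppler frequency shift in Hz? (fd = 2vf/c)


fd = 2 * 452 * 7000000000.0 / 3e8 = 21093.3 Hz

21093.3 Hz


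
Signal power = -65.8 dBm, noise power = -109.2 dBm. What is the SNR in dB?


SNR = -65.8 - (-109.2) = 43.4 dB

43.4 dB


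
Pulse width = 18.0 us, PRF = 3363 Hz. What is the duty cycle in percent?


DC = 18.0e-6 * 3363 * 100 = 6.05%

6.05%


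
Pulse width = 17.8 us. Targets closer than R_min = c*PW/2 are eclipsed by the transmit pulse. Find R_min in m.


R_min = 3e8 * 17.8e-6 / 2 = 2670.0 m

2670.0 m


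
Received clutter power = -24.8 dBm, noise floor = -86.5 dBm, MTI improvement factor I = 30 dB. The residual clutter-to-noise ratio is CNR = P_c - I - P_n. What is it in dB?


CNR = -24.8 - 30 - (-86.5) = 31.7 dB

31.7 dB


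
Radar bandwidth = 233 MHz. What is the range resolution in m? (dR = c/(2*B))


dR = 3e8 / (2 * 233000000.0) = 0.64 m

0.64 m


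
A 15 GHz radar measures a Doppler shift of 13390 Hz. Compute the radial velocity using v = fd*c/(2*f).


v = 13390 * 3e8 / (2 * 15000000000.0) = 133.9 m/s

133.9 m/s


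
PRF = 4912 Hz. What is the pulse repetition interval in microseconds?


PRI = 1/4912 = 0.0002035831 s = 203.6 us

203.6 us


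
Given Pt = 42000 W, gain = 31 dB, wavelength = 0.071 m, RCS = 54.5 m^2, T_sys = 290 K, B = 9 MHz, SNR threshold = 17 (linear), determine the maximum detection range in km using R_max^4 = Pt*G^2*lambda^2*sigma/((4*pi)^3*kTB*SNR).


G_lin = 10^(31/10) = 1258.925412
R^4 = 42000 * 1258.925412^2 * 0.071^2 * 54.5 / ((4*pi)^3 * 1.38e-23 * 290 * 9000000.0 * 17)
R^4 = 1.5051e19 m^4
R_max = (1.5051e19)^(1/4) = 62286.1 m = 62.3 km

62.3 km


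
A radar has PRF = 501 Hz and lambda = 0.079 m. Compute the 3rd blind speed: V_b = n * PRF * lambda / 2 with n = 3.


V_blind = 3 * 501 * 0.079 / 2 = 59.4 m/s

59.4 m/s


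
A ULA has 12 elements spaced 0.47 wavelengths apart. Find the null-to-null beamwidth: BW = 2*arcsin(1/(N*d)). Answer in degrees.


1/(N*d) = 1/(12*0.47) = 0.177305
BW = 2*arcsin(0.177305) = 20.4 degrees

20.4 degrees


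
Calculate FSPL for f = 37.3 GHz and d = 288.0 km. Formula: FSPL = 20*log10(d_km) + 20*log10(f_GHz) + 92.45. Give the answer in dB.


20*log10(288.0) = 49.19
20*log10(37.3) = 31.43
FSPL = 173.1 dB

173.1 dB


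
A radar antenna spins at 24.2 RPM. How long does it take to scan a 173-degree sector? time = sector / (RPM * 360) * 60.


t = 173 / (24.2 * 360) * 60 = 1.19 s

1.19 s


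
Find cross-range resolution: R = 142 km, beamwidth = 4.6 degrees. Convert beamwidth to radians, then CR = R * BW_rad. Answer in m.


BW_rad = 0.080285146
CR = 142000 * 0.080285146 = 11400.5 m

11400.5 m


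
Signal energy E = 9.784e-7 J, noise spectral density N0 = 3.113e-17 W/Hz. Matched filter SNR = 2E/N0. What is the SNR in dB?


SNR_lin = 2 * 9.784e-7 / 3.113e-17 = 6.286e10
SNR_dB = 10*log10(6.286e10) = 108.0 dB

108.0 dB


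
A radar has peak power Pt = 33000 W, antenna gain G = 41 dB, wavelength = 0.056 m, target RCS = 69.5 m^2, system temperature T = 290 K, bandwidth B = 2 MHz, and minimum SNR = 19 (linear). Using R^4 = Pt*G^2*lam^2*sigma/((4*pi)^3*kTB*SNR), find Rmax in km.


G_lin = 10^(41/10) = 12589.254118
R^4 = 33000 * 12589.254118^2 * 0.056^2 * 69.5 / ((4*pi)^3 * 1.38e-23 * 290 * 2000000.0 * 19)
R^4 = 3.77733e21 m^4
R_max = (3.77733e21)^(1/4) = 247911.2 m = 247.9 km

247.9 km


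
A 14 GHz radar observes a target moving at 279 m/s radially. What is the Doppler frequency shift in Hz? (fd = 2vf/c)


fd = 2 * 279 * 14000000000.0 / 3e8 = 26040.0 Hz

26040.0 Hz


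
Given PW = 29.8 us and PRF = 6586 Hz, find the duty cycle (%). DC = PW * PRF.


DC = 29.8e-6 * 6586 * 100 = 19.63%

19.63%


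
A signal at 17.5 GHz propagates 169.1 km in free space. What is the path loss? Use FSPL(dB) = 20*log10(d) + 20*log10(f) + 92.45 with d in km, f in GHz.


20*log10(169.1) = 44.56
20*log10(17.5) = 24.86
FSPL = 161.9 dB

161.9 dB


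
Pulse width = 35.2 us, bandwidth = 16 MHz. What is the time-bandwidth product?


TBP = 35.2 * 16 = 563.2

563.2


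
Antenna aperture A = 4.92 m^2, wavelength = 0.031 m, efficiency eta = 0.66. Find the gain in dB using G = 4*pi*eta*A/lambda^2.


G_linear = 4*pi*0.66*4.92/0.031^2 = 42461.52
G_dB = 10*log10(42461.52) = 46.3 dB

46.3 dB


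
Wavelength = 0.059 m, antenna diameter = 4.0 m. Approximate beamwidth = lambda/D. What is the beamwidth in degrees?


BW_rad = 0.059 / 4.0 = 0.01475
BW_deg = 0.85 degrees

0.85 degrees


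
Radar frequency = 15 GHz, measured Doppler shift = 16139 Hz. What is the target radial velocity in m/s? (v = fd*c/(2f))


v = 16139 * 3e8 / (2 * 15000000000.0) = 161.4 m/s

161.4 m/s


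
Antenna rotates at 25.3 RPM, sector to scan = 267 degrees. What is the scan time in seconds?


t = 267 / (25.3 * 360) * 60 = 1.76 s

1.76 s


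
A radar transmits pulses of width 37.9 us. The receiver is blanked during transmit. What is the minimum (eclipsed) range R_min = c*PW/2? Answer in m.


R_min = 3e8 * 37.9e-6 / 2 = 5685.0 m

5685.0 m


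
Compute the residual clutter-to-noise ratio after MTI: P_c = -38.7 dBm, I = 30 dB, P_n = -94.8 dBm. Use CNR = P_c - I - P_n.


CNR = -38.7 - 30 - (-94.8) = 26.1 dB

26.1 dB


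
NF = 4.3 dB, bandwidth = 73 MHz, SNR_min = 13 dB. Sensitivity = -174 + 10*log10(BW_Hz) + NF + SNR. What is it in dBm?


10*log10(73000000.0) = 78.63
S = -174 + 78.63 + 4.3 + 13 = -78.1 dBm

-78.1 dBm


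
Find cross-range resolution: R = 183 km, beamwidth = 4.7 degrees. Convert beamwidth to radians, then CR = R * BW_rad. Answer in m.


BW_rad = 0.082030475
CR = 183000 * 0.082030475 = 15011.6 m

15011.6 m


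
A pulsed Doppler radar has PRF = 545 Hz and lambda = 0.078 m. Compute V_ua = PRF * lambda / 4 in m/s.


V_ua = 545 * 0.078 / 4 = 10.6 m/s

10.6 m/s


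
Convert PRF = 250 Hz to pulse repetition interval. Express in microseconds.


PRI = 1/250 = 0.004 s = 4000.0 us

4000.0 us


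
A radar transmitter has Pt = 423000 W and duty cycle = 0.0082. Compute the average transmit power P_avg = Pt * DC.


P_avg = 423000 * 0.0082 = 3468.6 W

3468.6 W


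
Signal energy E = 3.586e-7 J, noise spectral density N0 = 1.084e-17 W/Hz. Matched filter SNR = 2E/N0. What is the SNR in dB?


SNR_lin = 2 * 3.586e-7 / 1.084e-17 = 6.616e10
SNR_dB = 10*log10(6.616e10) = 108.2 dB

108.2 dB


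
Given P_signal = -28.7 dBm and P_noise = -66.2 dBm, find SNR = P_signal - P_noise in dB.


SNR = -28.7 - (-66.2) = 37.5 dB

37.5 dB


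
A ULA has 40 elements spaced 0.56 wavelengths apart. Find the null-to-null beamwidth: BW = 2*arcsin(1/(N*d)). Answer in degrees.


1/(N*d) = 1/(40*0.56) = 0.044643
BW = 2*arcsin(0.044643) = 5.1 degrees

5.1 degrees


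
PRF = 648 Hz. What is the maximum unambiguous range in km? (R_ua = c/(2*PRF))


R_ua = 3e8 / (2 * 648) = 231481.5 m = 231.5 km

231.5 km


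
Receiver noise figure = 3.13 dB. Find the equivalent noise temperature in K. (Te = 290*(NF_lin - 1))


NF_lin = 10^(3.13/10) = 2.055891
Te = 290 * (2.055891 - 1) = 306.2 K

306.2 K


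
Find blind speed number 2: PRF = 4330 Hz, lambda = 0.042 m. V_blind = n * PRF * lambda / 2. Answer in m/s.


V_blind = 2 * 4330 * 0.042 / 2 = 181.9 m/s

181.9 m/s


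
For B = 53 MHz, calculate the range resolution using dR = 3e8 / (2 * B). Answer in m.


dR = 3e8 / (2 * 53000000.0) = 2.83 m

2.83 m


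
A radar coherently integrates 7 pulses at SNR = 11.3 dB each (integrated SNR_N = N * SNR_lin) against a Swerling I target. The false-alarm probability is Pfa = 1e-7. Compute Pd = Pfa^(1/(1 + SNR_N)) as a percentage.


SNR_lin = 10^(11.3/10) = 13.48963
SNR_N = 7 * 13.48963 = 94.42741
1/(1 + SNR_N) = 1/95.42741 = 0.0104792
Pd = (1e-7)^0.0104792 = 0.84459
Pd = 84.5%

84.5%


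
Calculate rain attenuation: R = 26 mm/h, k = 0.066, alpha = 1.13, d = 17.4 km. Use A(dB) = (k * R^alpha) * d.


gamma = 0.066 * 26^1.13 = 2.620981 dB/km
A = 2.620981 * 17.4 = 45.61 dB

45.61 dB


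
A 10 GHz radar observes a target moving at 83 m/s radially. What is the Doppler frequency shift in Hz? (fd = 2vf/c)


fd = 2 * 83 * 10000000000.0 / 3e8 = 5533.3 Hz

5533.3 Hz


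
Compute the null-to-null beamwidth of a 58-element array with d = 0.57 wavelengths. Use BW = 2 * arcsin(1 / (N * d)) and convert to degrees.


1/(N*d) = 1/(58*0.57) = 0.030248
BW = 2*arcsin(0.030248) = 3.5 degrees

3.5 degrees


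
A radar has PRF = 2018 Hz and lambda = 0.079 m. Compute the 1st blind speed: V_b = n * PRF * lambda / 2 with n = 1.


V_blind = 1 * 2018 * 0.079 / 2 = 79.7 m/s

79.7 m/s


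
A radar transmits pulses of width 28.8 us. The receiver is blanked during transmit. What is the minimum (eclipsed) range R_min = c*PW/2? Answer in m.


R_min = 3e8 * 28.8e-6 / 2 = 4320.0 m

4320.0 m


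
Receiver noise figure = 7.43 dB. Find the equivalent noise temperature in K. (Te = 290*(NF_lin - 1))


NF_lin = 10^(7.43/10) = 5.533501
Te = 290 * (5.533501 - 1) = 1314.7 K

1314.7 K


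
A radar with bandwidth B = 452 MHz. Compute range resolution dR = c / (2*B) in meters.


dR = 3e8 / (2 * 452000000.0) = 0.33 m

0.33 m


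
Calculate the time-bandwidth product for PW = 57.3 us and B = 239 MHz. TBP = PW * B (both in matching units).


TBP = 57.3 * 239 = 13694.7

13694.7


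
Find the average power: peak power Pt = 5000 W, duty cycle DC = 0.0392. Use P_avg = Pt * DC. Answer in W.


P_avg = 5000 * 0.0392 = 196.0 W

196.0 W


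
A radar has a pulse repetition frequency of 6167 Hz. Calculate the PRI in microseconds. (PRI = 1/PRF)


PRI = 1/6167 = 0.0001621534 s = 162.2 us

162.2 us


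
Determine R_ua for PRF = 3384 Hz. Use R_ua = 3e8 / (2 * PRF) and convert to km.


R_ua = 3e8 / (2 * 3384) = 44326.2 m = 44.3 km

44.3 km


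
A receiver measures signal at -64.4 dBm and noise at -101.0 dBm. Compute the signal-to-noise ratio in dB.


SNR = -64.4 - (-101.0) = 36.6 dB

36.6 dB


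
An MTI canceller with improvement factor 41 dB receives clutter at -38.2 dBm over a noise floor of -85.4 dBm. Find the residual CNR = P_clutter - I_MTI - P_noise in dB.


CNR = -38.2 - 41 - (-85.4) = 6.2 dB

6.2 dB


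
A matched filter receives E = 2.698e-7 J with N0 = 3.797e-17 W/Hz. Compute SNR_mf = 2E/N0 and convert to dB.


SNR_lin = 2 * 2.698e-7 / 3.797e-17 = 1.421e10
SNR_dB = 10*log10(1.421e10) = 101.5 dB

101.5 dB


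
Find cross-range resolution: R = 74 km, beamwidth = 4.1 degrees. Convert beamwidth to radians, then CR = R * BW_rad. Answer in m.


BW_rad = 0.071558499
CR = 74000 * 0.071558499 = 5295.3 m

5295.3 m


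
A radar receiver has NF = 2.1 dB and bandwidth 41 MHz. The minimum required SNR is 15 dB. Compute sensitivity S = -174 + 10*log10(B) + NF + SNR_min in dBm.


10*log10(41000000.0) = 76.13
S = -174 + 76.13 + 2.1 + 15 = -80.8 dBm

-80.8 dBm


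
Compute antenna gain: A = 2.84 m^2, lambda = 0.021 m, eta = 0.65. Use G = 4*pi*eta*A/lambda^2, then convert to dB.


G_linear = 4*pi*0.65*2.84/0.021^2 = 52602.09
G_dB = 10*log10(52602.09) = 47.2 dB

47.2 dB


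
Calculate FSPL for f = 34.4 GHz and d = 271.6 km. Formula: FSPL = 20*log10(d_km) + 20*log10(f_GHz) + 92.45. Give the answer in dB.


20*log10(271.6) = 48.68
20*log10(34.4) = 30.73
FSPL = 171.9 dB

171.9 dB


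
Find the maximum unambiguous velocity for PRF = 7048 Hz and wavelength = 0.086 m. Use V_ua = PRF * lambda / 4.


V_ua = 7048 * 0.086 / 4 = 151.5 m/s

151.5 m/s


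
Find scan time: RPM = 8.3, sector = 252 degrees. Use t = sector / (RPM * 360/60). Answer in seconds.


t = 252 / (8.3 * 360) * 60 = 5.06 s

5.06 s


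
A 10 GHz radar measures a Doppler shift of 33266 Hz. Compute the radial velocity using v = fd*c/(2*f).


v = 33266 * 3e8 / (2 * 10000000000.0) = 499.0 m/s

499.0 m/s


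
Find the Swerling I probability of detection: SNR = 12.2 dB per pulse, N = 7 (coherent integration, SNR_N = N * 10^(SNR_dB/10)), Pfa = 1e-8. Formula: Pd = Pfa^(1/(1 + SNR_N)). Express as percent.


SNR_lin = 10^(12.2/10) = 16.59587
SNR_N = 7 * 16.59587 = 116.17109
1/(1 + SNR_N) = 1/117.17109 = 0.0085345
Pd = (1e-8)^0.0085345 = 0.85452
Pd = 85.5%

85.5%


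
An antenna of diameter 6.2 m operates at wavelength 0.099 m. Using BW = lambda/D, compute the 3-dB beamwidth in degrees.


BW_rad = 0.099 / 6.2 = 0.015968
BW_deg = 0.91 degrees

0.91 degrees


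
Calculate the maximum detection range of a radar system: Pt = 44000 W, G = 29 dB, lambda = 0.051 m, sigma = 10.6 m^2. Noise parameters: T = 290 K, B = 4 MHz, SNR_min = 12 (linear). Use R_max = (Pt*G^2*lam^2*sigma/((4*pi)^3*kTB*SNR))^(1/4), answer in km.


G_lin = 10^(29/10) = 794.328235
R^4 = 44000 * 794.328235^2 * 0.051^2 * 10.6 / ((4*pi)^3 * 1.38e-23 * 290 * 4000000.0 * 12)
R^4 = 2.00794e18 m^4
R_max = (2.00794e18)^(1/4) = 37643.3 m = 37.6 km

37.6 km


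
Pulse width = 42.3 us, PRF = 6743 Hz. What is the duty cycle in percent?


DC = 42.3e-6 * 6743 * 100 = 28.52%

28.52%


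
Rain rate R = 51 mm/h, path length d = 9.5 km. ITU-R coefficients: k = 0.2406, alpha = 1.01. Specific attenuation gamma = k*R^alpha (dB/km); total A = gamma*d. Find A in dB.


gamma = 0.2406 * 51^1.01 = 12.762669 dB/km
A = 12.762669 * 9.5 = 121.25 dB

121.25 dB


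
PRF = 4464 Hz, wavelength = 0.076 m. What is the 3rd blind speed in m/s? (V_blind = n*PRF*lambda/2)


V_blind = 3 * 4464 * 0.076 / 2 = 508.9 m/s

508.9 m/s


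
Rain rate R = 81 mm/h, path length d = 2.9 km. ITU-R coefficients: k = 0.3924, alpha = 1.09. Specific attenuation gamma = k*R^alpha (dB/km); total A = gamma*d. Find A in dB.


gamma = 0.3924 * 81^1.09 = 47.203877 dB/km
A = 47.203877 * 2.9 = 136.89 dB

136.89 dB


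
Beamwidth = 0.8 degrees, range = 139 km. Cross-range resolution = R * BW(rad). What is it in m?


BW_rad = 0.013962634
CR = 139000 * 0.013962634 = 1940.8 m

1940.8 m


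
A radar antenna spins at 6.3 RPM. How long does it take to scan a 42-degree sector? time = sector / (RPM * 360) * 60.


t = 42 / (6.3 * 360) * 60 = 1.11 s

1.11 s


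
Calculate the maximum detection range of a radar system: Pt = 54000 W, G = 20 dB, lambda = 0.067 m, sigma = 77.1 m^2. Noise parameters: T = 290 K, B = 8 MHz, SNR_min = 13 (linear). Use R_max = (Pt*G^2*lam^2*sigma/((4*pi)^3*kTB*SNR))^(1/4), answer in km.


G_lin = 10^(20/10) = 100.0
R^4 = 54000 * 100.0^2 * 0.067^2 * 77.1 / ((4*pi)^3 * 1.38e-23 * 290 * 8000000.0 * 13)
R^4 = 2.26286e17 m^4
R_max = (2.26286e17)^(1/4) = 21810.4 m = 21.8 km

21.8 km


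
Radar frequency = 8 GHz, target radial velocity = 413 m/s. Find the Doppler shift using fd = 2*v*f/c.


fd = 2 * 413 * 8000000000.0 / 3e8 = 22026.7 Hz

22026.7 Hz


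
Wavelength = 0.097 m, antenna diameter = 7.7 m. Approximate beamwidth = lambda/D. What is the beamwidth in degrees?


BW_rad = 0.097 / 7.7 = 0.012597
BW_deg = 0.72 degrees

0.72 degrees


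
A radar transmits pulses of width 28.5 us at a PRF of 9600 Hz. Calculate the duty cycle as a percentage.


DC = 28.5e-6 * 9600 * 100 = 27.36%

27.36%


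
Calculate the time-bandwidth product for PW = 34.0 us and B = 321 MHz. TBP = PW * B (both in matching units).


TBP = 34.0 * 321 = 10914.0

10914.0


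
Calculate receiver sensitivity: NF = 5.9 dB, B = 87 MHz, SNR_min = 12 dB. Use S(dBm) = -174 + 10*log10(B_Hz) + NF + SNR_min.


10*log10(87000000.0) = 79.4
S = -174 + 79.4 + 5.9 + 12 = -76.7 dBm

-76.7 dBm


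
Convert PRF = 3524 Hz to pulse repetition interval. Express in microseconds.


PRI = 1/3524 = 0.0002837684 s = 283.8 us

283.8 us


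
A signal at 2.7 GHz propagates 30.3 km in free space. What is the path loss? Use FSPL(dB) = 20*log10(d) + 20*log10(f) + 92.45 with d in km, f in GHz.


20*log10(30.3) = 29.63
20*log10(2.7) = 8.63
FSPL = 130.7 dB

130.7 dB


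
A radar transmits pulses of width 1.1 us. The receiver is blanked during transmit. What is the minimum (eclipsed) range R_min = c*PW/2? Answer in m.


R_min = 3e8 * 1.1e-6 / 2 = 165.0 m

165.0 m


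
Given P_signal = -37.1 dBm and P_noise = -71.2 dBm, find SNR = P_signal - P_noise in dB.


SNR = -37.1 - (-71.2) = 34.1 dB

34.1 dB


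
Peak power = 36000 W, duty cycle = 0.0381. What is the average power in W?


P_avg = 36000 * 0.0381 = 1371.6 W

1371.6 W


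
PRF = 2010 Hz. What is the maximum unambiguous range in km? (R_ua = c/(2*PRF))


R_ua = 3e8 / (2 * 2010) = 74626.9 m = 74.6 km

74.6 km


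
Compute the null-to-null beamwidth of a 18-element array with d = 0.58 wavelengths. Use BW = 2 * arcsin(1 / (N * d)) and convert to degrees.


1/(N*d) = 1/(18*0.58) = 0.095785
BW = 2*arcsin(0.095785) = 11.0 degrees

11.0 degrees


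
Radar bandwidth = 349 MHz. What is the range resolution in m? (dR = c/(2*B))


dR = 3e8 / (2 * 349000000.0) = 0.43 m

0.43 m


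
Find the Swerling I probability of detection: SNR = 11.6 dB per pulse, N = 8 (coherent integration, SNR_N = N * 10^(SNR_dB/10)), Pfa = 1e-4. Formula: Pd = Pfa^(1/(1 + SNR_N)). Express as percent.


SNR_lin = 10^(11.6/10) = 14.4544
SNR_N = 8 * 14.4544 = 115.6352
1/(1 + SNR_N) = 1/116.6352 = 0.0085737
Pd = (1e-4)^0.0085737 = 0.92407
Pd = 92.4%

92.4%


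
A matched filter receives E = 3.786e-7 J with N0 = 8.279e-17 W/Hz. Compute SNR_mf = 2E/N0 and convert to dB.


SNR_lin = 2 * 3.786e-7 / 8.279e-17 = 9.146e9
SNR_dB = 10*log10(9.146e9) = 99.6 dB

99.6 dB


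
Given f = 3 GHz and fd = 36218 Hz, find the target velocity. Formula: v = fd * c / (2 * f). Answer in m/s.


v = 36218 * 3e8 / (2 * 3000000000.0) = 1810.9 m/s

1810.9 m/s


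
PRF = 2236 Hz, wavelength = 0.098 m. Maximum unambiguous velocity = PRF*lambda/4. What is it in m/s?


V_ua = 2236 * 0.098 / 4 = 54.8 m/s

54.8 m/s


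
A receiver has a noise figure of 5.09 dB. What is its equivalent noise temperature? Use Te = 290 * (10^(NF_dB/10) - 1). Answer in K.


NF_lin = 10^(5.09/10) = 3.228494
Te = 290 * (3.228494 - 1) = 646.3 K

646.3 K


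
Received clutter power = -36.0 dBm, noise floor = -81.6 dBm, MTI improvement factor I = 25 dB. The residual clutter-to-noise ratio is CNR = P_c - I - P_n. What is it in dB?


CNR = -36.0 - 25 - (-81.6) = 20.6 dB

20.6 dB


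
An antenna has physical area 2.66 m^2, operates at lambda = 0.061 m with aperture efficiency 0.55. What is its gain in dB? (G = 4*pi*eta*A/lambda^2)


G_linear = 4*pi*0.55*2.66/0.061^2 = 4940.77
G_dB = 10*log10(4940.77) = 36.9 dB

36.9 dB


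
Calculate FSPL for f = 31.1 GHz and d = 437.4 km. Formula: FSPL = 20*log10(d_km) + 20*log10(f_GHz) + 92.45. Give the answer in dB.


20*log10(437.4) = 52.82
20*log10(31.1) = 29.86
FSPL = 175.1 dB

175.1 dB


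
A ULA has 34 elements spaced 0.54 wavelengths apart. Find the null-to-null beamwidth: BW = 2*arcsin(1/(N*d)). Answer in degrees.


1/(N*d) = 1/(34*0.54) = 0.054466
BW = 2*arcsin(0.054466) = 6.2 degrees

6.2 degrees


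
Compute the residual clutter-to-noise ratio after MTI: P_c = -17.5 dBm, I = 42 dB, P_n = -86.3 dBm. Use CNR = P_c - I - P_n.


CNR = -17.5 - 42 - (-86.3) = 26.8 dB

26.8 dB


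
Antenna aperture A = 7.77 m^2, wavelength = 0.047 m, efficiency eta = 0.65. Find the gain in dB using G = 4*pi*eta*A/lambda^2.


G_linear = 4*pi*0.65*7.77/0.047^2 = 28730.85
G_dB = 10*log10(28730.85) = 44.6 dB

44.6 dB


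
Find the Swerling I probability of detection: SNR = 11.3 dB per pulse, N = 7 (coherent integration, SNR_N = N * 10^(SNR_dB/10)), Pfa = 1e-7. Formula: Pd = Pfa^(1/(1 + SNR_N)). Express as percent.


SNR_lin = 10^(11.3/10) = 13.48963
SNR_N = 7 * 13.48963 = 94.42741
1/(1 + SNR_N) = 1/95.42741 = 0.0104792
Pd = (1e-7)^0.0104792 = 0.84459
Pd = 84.5%

84.5%


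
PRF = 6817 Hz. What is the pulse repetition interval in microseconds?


PRI = 1/6817 = 0.0001466921 s = 146.7 us

146.7 us


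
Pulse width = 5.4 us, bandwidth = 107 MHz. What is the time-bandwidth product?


TBP = 5.4 * 107 = 577.8

577.8


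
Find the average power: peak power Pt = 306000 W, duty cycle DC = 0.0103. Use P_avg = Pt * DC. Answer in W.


P_avg = 306000 * 0.0103 = 3151.8 W

3151.8 W


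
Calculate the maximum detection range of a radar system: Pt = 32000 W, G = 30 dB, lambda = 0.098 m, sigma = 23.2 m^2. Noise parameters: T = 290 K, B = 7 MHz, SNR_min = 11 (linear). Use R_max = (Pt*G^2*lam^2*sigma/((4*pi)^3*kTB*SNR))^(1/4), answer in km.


G_lin = 10^(30/10) = 1000.0
R^4 = 32000 * 1000.0^2 * 0.098^2 * 23.2 / ((4*pi)^3 * 1.38e-23 * 290 * 7000000.0 * 11)
R^4 = 1.16598e19 m^4
R_max = (1.16598e19)^(1/4) = 58435.0 m = 58.4 km

58.4 km


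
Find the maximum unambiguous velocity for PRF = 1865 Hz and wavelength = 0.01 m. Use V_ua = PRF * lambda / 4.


V_ua = 1865 * 0.01 / 4 = 4.7 m/s

4.7 m/s


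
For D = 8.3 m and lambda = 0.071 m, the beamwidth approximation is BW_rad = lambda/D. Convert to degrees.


BW_rad = 0.071 / 8.3 = 0.008554
BW_deg = 0.49 degrees

0.49 degrees


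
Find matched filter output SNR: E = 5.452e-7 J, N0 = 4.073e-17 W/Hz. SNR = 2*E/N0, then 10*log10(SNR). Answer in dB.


SNR_lin = 2 * 5.452e-7 / 4.073e-17 = 2.677e10
SNR_dB = 10*log10(2.677e10) = 104.3 dB

104.3 dB


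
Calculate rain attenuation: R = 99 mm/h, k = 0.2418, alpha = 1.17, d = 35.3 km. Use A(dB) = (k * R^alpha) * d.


gamma = 0.2418 * 99^1.17 = 52.281673 dB/km
A = 52.281673 * 35.3 = 1845.54 dB

1845.54 dB


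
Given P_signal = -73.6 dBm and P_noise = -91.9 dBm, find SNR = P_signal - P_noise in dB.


SNR = -73.6 - (-91.9) = 18.3 dB

18.3 dB


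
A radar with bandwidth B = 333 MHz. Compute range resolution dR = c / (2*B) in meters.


dR = 3e8 / (2 * 333000000.0) = 0.45 m

0.45 m


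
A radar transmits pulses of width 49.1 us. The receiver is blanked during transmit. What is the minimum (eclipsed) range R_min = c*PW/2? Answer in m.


R_min = 3e8 * 49.1e-6 / 2 = 7365.0 m

7365.0 m


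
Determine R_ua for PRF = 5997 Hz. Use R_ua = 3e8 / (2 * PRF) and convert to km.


R_ua = 3e8 / (2 * 5997) = 25012.5 m = 25.0 km

25.0 km


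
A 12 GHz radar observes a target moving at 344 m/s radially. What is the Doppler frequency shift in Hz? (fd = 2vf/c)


fd = 2 * 344 * 12000000000.0 / 3e8 = 27520.0 Hz

27520.0 Hz


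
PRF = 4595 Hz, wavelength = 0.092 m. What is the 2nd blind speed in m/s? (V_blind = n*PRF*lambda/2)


V_blind = 2 * 4595 * 0.092 / 2 = 422.7 m/s

422.7 m/s


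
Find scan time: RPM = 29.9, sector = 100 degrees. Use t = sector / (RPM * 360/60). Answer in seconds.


t = 100 / (29.9 * 360) * 60 = 0.56 s

0.56 s


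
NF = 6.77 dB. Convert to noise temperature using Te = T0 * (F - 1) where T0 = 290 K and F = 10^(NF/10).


NF_lin = 10^(6.77/10) = 4.753352
Te = 290 * (4.753352 - 1) = 1088.5 K

1088.5 K


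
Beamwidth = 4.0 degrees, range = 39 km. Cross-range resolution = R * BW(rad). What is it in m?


BW_rad = 0.06981317
CR = 39000 * 0.06981317 = 2722.7 m

2722.7 m


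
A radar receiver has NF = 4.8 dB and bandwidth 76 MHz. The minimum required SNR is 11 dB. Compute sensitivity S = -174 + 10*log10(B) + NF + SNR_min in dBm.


10*log10(76000000.0) = 78.81
S = -174 + 78.81 + 4.8 + 11 = -79.4 dBm

-79.4 dBm


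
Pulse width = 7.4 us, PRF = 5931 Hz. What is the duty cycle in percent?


DC = 7.4e-6 * 5931 * 100 = 4.39%

4.39%


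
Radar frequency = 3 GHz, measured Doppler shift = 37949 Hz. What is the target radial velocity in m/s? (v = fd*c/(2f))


v = 37949 * 3e8 / (2 * 3000000000.0) = 1897.5 m/s

1897.5 m/s


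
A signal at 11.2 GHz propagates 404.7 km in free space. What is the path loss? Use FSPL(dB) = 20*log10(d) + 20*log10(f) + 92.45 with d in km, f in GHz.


20*log10(404.7) = 52.14
20*log10(11.2) = 20.98
FSPL = 165.6 dB

165.6 dB


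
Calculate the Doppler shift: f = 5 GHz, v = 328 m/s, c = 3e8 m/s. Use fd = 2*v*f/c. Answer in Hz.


fd = 2 * 328 * 5000000000.0 / 3e8 = 10933.3 Hz

10933.3 Hz


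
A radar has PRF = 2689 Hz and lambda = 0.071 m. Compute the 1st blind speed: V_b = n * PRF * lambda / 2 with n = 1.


V_blind = 1 * 2689 * 0.071 / 2 = 95.5 m/s

95.5 m/s


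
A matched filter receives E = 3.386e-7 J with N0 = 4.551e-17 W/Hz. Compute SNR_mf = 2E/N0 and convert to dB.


SNR_lin = 2 * 3.386e-7 / 4.551e-17 = 1.488e10
SNR_dB = 10*log10(1.488e10) = 101.7 dB

101.7 dB


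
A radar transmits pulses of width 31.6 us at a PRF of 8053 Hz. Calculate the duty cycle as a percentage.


DC = 31.6e-6 * 8053 * 100 = 25.45%

25.45%


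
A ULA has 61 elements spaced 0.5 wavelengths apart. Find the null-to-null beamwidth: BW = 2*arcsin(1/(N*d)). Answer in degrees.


1/(N*d) = 1/(61*0.5) = 0.032787
BW = 2*arcsin(0.032787) = 3.8 degrees

3.8 degrees


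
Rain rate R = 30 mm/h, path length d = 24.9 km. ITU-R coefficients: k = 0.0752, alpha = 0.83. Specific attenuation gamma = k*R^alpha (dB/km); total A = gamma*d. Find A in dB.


gamma = 0.0752 * 30^0.83 = 1.265402 dB/km
A = 1.265402 * 24.9 = 31.51 dB

31.51 dB


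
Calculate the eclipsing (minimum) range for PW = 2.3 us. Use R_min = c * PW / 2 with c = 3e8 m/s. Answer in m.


R_min = 3e8 * 2.3e-6 / 2 = 345.0 m

345.0 m


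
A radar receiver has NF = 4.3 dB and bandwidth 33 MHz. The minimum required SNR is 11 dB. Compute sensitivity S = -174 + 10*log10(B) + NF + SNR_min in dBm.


10*log10(33000000.0) = 75.19
S = -174 + 75.19 + 4.3 + 11 = -83.5 dBm

-83.5 dBm


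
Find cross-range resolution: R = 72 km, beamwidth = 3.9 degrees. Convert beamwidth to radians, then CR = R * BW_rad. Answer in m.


BW_rad = 0.068067841
CR = 72000 * 0.068067841 = 4900.9 m

4900.9 m


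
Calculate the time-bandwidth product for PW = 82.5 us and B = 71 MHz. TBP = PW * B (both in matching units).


TBP = 82.5 * 71 = 5857.5

5857.5


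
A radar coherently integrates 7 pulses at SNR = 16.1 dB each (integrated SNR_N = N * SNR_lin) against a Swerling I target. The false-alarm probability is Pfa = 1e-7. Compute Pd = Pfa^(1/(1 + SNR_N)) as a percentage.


SNR_lin = 10^(16.1/10) = 40.73803
SNR_N = 7 * 40.73803 = 285.16621
1/(1 + SNR_N) = 1/286.16621 = 0.0034945
Pd = (1e-7)^0.0034945 = 0.94523
Pd = 94.5%

94.5%


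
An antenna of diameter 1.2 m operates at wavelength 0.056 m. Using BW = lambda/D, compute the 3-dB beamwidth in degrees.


BW_rad = 0.056 / 1.2 = 0.046667
BW_deg = 2.67 degrees

2.67 degrees


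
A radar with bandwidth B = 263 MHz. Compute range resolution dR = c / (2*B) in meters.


dR = 3e8 / (2 * 263000000.0) = 0.57 m

0.57 m


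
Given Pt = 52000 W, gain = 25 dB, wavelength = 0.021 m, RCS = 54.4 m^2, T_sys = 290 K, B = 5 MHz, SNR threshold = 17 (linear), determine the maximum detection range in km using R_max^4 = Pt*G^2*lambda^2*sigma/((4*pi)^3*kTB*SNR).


G_lin = 10^(25/10) = 316.227766
R^4 = 52000 * 316.227766^2 * 0.021^2 * 54.4 / ((4*pi)^3 * 1.38e-23 * 290 * 5000000.0 * 17)
R^4 = 1.84806e17 m^4
R_max = (1.84806e17)^(1/4) = 20733.8 m = 20.7 km

20.7 km


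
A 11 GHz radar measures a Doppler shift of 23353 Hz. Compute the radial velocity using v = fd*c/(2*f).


v = 23353 * 3e8 / (2 * 11000000000.0) = 318.5 m/s

318.5 m/s


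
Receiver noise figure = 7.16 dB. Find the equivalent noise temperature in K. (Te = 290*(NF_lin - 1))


NF_lin = 10^(7.16/10) = 5.19996
Te = 290 * (5.19996 - 1) = 1218.0 K

1218.0 K


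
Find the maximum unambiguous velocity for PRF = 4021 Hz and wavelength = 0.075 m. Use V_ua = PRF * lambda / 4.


V_ua = 4021 * 0.075 / 4 = 75.4 m/s

75.4 m/s


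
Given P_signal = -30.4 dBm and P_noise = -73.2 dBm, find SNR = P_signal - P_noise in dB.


SNR = -30.4 - (-73.2) = 42.8 dB

42.8 dB


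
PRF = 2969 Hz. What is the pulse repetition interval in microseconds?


PRI = 1/2969 = 0.0003368137 s = 336.8 us

336.8 us


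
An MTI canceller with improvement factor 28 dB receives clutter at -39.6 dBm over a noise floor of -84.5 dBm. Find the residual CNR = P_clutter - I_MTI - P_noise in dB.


CNR = -39.6 - 28 - (-84.5) = 16.9 dB

16.9 dB


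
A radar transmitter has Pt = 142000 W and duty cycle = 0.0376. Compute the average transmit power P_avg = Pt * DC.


P_avg = 142000 * 0.0376 = 5339.2 W

5339.2 W


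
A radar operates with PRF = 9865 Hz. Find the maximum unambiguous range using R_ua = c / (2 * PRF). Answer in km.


R_ua = 3e8 / (2 * 9865) = 15205.3 m = 15.2 km

15.2 km


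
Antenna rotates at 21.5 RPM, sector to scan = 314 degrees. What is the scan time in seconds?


t = 314 / (21.5 * 360) * 60 = 2.43 s

2.43 s


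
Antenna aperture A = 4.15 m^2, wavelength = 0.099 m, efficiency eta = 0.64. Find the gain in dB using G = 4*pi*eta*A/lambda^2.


G_linear = 4*pi*0.64*4.15/0.099^2 = 3405.4
G_dB = 10*log10(3405.4) = 35.3 dB

35.3 dB


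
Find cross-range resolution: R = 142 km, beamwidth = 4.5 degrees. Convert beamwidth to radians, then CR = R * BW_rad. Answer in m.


BW_rad = 0.078539816
CR = 142000 * 0.078539816 = 11152.7 m

11152.7 m


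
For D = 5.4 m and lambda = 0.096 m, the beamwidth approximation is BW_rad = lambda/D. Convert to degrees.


BW_rad = 0.096 / 5.4 = 0.017778
BW_deg = 1.02 degrees

1.02 degrees


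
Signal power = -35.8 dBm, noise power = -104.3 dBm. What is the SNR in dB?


SNR = -35.8 - (-104.3) = 68.5 dB

68.5 dB


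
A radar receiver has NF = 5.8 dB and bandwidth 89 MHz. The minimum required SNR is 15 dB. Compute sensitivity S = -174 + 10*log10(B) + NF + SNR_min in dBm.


10*log10(89000000.0) = 79.49
S = -174 + 79.49 + 5.8 + 15 = -73.7 dBm

-73.7 dBm


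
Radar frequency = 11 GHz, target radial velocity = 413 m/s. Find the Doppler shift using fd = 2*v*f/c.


fd = 2 * 413 * 11000000000.0 / 3e8 = 30286.7 Hz

30286.7 Hz


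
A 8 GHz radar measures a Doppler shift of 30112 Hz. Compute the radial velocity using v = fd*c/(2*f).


v = 30112 * 3e8 / (2 * 8000000000.0) = 564.6 m/s

564.6 m/s


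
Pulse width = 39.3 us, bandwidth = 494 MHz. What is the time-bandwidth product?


TBP = 39.3 * 494 = 19414.2

19414.2
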